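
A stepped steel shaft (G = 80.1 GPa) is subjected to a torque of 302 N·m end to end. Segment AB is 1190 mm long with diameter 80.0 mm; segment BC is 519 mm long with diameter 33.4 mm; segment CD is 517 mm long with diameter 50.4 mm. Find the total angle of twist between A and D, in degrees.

1.16°

J_AB = π(0.0800)⁴/32 = 4.02×10^-6 m⁴; J_BC = π(0.0334)⁴/32 = 1.22×10^-7 m⁴; J_CD = π(0.0504)⁴/32 = 6.33×10^-7 m⁴.
θ = (T/G)·Σ L_i/J_i = (302.0/80.1×10⁹)·(1.19/4.02×10^-6 + 0.519/1.22×10^-7 + 0.517/6.33×10^-7) = 0.02021 rad.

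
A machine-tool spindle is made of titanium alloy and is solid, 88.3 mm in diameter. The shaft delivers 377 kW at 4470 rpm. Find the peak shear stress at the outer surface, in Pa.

5.96e6 Pa

ω = 2π·4470/60 = 468.1 rad/s, so T = P/ω = 377×10³ / 468.1 = 805.4 N·m.
J = πd⁴/32 = π(0.0883)⁴/32 = 5.968×10^-6 m⁴.
τ_max = T·r/J = 805.4 × 0.0442 / 5.968×10^-6 = 5.958×10^6 Pa.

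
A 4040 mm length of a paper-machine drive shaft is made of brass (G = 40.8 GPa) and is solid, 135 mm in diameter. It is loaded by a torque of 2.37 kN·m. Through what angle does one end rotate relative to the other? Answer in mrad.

7.20 mrad

J = πd⁴/32 = π(0.135)⁴/32 = 3.261×10^-5 m⁴.
θ = T·L/(G·J) = 2370 × 4.04 / (40.8×10⁹ × 3.261×10^-5) = 7.197×10^-3 rad.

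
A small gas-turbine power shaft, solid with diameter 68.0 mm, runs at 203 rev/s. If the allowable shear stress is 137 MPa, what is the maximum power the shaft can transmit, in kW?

J = πd⁴/32 = π(0.0680)⁴/32 = 2.099×10^-6 m⁴.
T_max = τ_allow·J/r = 1.37×10^8 × 2.099×10^-6 / 0.0340 = 8458 N·m.
ω = 2π·203 = 1275 rad/s, so P_max = T_max·ω = 1.079×10^7 W.

10800 kW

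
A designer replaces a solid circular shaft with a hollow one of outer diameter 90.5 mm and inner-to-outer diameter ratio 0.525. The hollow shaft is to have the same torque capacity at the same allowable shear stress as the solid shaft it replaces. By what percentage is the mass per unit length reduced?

23.6 %

Equal τ_max and T ⇒ the solid shaft needs d_s³ = d_o³(1−k⁴), so d_s = 90.5·(1−0.525⁴)^(1/3) = 88.15 mm.
Area ratio A_h/A_s = d_o²(1−k²)/d_s² = (1−k²)/(1−k⁴)^(2/3) = 0.7636.
Mass saving = 1 − 0.7636 = 23.6 %.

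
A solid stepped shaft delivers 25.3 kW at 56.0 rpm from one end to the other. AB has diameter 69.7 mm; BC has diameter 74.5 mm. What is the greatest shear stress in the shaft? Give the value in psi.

9410 psi

ω = 2π·56.0/60 = 5.864 rad/s, so T = P/ω = 25.3×10³ / 5.864 = 4314 N·m.
Under the same torque, τ_max = 16T/(πd³) is largest where d is smallest — segment AB (d = 69.7 mm).
τ_max = 16·4314/(π·(0.0697)³) = 6.489×10^7 Pa.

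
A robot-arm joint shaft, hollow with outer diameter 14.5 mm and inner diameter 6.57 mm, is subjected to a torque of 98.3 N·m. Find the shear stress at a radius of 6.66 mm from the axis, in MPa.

J = π(d_o⁴ − d_i⁴)/32 = π(0.0145⁴ − 0.00657⁴)/32 = 4.157×10^-9 m⁴.
Shear stress varies linearly with radius: τ = T·r/J = 98.30 × 0.00666 / 4.157×10^-9 = 1.575×10^8 Pa.

157 MPa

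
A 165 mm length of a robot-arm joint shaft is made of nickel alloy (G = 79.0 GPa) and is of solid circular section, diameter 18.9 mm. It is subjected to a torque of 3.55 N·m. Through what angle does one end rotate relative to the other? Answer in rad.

J = πd⁴/32 = π(0.0189)⁴/32 = 1.253×10^-8 m⁴.
θ = T·L/(G·J) = 3.550 × 0.165 / (79.0×10⁹ × 1.253×10^-8) = 5.919×10^-4 rad.

5.92e-4 rad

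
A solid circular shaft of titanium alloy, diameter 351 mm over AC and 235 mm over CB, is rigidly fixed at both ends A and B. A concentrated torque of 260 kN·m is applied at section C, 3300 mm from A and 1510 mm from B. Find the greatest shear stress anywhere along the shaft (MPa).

Compatibility: T_A·a/J_AC = T_B·b/J_CB with T_A + T_B = T₀.
J_AC = 1.49×10^-3 m⁴, J_CB = 2.99×10^-4 m⁴, so T_A = T₀·(J_AC/a)/((J_AC/a)+(J_CB/b)) = 180700 N·m, T_B = 79330 N·m.
τ in each portion: τ_AC = 2.13×10^7 Pa, τ_CB = 3.11×10^7 Pa; maximum is in CB.
τ_max = T_CB·r/J = 79330·0.117/2.99×10^-4 = 3.113×10^7 Pa.

31.1 MPa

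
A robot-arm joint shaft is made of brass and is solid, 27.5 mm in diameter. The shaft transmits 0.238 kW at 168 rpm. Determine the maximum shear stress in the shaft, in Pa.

3.31e6 Pa

ω = 2π·168/60 = 17.59 rad/s, so T = P/ω = 0.238×10³ / 17.59 = 13.53 N·m.
J = πd⁴/32 = π(0.0275)⁴/32 = 5.615×10^-8 m⁴.
τ_max = T·r/J = 13.53 × 0.0138 / 5.615×10^-8 = 3.313×10^6 Pa.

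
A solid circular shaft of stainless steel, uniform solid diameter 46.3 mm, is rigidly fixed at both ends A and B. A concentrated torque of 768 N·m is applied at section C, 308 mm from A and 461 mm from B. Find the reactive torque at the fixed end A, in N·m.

With uniform GJ and both ends fixed, compatibility θ_AC = θ_CB gives T_A·a = T_B·b, together with T_A + T_B = T₀.
T_A = T₀·b/(a+b) = 768.0·461/769.0 = 460.4 N·m; T_B = 307.6 N·m.

460 N·m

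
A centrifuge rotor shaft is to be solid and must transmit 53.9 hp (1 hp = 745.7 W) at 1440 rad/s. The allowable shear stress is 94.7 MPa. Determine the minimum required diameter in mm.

ω = 1440 rad/s, so T = P/ω = 53.9×745.7 / 1440 = 27.91 N·m.
For a solid shaft τ_max = 16T/(πd³), so d = (16T/(π τ_allow))^(1/3) = (16·27.91/(π·9.47×10^7))^(1/3) = 0.01145 m.

11.4 mm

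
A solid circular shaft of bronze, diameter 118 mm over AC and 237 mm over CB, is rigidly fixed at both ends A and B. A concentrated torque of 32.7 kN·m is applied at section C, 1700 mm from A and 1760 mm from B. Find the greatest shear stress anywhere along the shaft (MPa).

Compatibility: T_A·a/J_AC = T_B·b/J_CB with T_A + T_B = T₀.
J_AC = 1.90×10^-5 m⁴, J_CB = 3.10×10^-4 m⁴, so T_A = T₀·(J_AC/a)/((J_AC/a)+(J_CB/b)) = 1956 N·m, T_B = 30740 N·m.
τ in each portion: τ_AC = 6.06×10^6 Pa, τ_CB = 1.18×10^7 Pa; maximum is in CB.
τ_max = T_CB·r/J = 30740·0.118/3.10×10^-4 = 1.176×10^7 Pa.

11.8 MPa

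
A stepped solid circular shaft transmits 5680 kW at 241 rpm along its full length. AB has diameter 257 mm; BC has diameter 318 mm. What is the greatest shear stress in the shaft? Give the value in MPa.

ω = 2π·241/60 = 25.24 rad/s, so T = P/ω = 5680×10³ / 25.24 = 225100 N·m.
Under the same torque, τ_max = 16T/(πd³) is largest where d is smallest — segment AB (d = 257 mm).
τ_max = 16·225100/(π·(0.257)³) = 6.753×10^7 Pa.

67.5 MPa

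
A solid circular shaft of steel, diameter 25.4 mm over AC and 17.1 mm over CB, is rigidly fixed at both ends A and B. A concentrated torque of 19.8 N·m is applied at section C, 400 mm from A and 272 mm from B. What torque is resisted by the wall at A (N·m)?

15.2 N·m

Compatibility: T_A·a/J_AC = T_B·b/J_CB with T_A + T_B = T₀.
J_AC = 4.09×10^-8 m⁴, J_CB = 8.39×10^-9 m⁴, so T_A = T₀·(J_AC/a)/((J_AC/a)+(J_CB/b)) = 15.21 N·m, T_B = 4.594 N·m.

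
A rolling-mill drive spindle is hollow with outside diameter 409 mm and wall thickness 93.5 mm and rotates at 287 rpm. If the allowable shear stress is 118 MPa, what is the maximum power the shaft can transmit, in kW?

J = π(d_o⁴ − d_i⁴)/32 = π(0.409⁴ − 0.222⁴)/32 = 2.509×10^-3 m⁴.
T_max = τ_allow·J/r = 1.18×10^8 × 2.509×10^-3 / 0.204 = 1.448e6 N·m.
ω = 2π·287/60 = 30.05 rad/s, so P_max = T_max·ω = 4.351×10^7 W.

43500 kW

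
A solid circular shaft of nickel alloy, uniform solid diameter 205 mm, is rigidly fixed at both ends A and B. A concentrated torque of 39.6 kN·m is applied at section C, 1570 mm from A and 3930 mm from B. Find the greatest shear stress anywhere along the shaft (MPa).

16.7 MPa

With uniform GJ and both ends fixed, compatibility θ_AC = θ_CB gives T_A·a = T_B·b, together with T_A + T_B = T₀.
T_A = T₀·b/(a+b) = 39600·3930/5500 = 28300 N·m; T_B = 11300 N·m.
τ in each portion: τ_AC = 1.67×10^7 Pa, τ_CB = 6.68×10^6 Pa; maximum is in AC.
τ_max = T_AC·r/J = 28300·0.102/1.73×10^-4 = 1.673×10^7 Pa.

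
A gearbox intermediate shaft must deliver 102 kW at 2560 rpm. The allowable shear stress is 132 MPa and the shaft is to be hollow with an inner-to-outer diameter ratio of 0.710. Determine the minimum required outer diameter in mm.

ω = 2π·2560/60 = 268.1 rad/s, so T = P/ω = 102×10³ / 268.1 = 380.5 N·m.
For a hollow shaft with d_i/d_o = 0.710: τ_max = 16T/(π d_o³ (1−k⁴)), so d_o = [16T/(π τ_allow (1−k⁴))]^(1/3) = [16·380.5/(π·1.32×10^8·0.7459)]^(1/3) = 0.02700 m.

27.0 mm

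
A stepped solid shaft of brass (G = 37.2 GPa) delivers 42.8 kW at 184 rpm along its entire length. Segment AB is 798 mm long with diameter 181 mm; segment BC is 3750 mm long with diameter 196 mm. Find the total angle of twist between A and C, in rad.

ω = 2π·184/60 = 19.27 rad/s, so T = P/ω = 42.8×10³ / 19.27 = 2221 N·m.
J_AB = π(0.181)⁴/32 = 1.05×10^-4 m⁴; J_BC = π(0.196)⁴/32 = 1.45×10^-4 m⁴.
θ = (T/G)·Σ L_i/J_i = (2221/37.2×10⁹)·(0.798/1.05×10^-4 + 3.75/1.45×10^-4) = 1.998×10^-3 rad.

0.00200 rad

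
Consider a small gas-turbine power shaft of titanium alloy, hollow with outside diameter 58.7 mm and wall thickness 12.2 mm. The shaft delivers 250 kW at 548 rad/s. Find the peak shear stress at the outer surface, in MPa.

ω = 548 rad/s, so T = P/ω = 250×10³ / 548.0 = 456.2 N·m.
J = π(d_o⁴ − d_i⁴)/32 = π(0.0587⁴ − 0.0343⁴)/32 = 1.030×10^-6 m⁴.
τ_max = T·r/J = 456.2 × 0.0294 / 1.030×10^-6 = 1.300×10^7 Pa.

13.0 MPa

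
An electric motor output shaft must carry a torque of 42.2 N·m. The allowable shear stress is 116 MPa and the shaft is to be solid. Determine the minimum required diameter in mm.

For a solid shaft τ_max = 16T/(πd³), so d = (16T/(π τ_allow))^(1/3) = (16·42.20/(π·1.16×10^8))^(1/3) = 0.01228 m.

12.3 mm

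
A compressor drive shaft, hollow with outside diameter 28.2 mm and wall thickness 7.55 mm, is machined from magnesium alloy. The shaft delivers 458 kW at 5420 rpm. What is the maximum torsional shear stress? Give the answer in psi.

ω = 2π·5420/60 = 567.6 rad/s, so T = P/ω = 458×10³ / 567.6 = 806.9 N·m.
J = π(d_o⁴ − d_i⁴)/32 = π(0.0282⁴ − 0.0131⁴)/32 = 5.920×10^-8 m⁴.
τ_max = T·r/J = 806.9 × 0.0141 / 5.920×10^-8 = 1.922×10^8 Pa.

27900 psi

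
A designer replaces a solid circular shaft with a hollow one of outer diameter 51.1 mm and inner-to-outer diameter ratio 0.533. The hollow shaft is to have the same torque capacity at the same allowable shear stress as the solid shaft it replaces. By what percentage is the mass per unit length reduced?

Equal τ_max and T ⇒ the solid shaft needs d_s³ = d_o³(1−k⁴), so d_s = 51.1·(1−0.533⁴)^(1/3) = 49.69 mm.
Area ratio A_h/A_s = d_o²(1−k²)/d_s² = (1−k²)/(1−k⁴)^(2/3) = 0.7572.
Mass saving = 1 − 0.7572 = 24.3 %.

24.3 %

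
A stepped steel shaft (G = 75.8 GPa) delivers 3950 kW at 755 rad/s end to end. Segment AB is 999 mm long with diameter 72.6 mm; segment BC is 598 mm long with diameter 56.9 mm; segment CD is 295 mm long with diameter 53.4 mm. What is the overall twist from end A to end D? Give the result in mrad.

90.9 mrad

ω = 755 rad/s, so T = P/ω = 3950×10³ / 755.0 = 5232 N·m.
J_AB = π(0.0726)⁴/32 = 2.73×10^-6 m⁴; J_BC = π(0.0569)⁴/32 = 1.03×10^-6 m⁴; J_CD = π(0.0534)⁴/32 = 7.98×10^-7 m⁴.
θ = (T/G)·Σ L_i/J_i = (5232/75.8×10⁹)·(0.999/2.73×10^-6 + 0.598/1.03×10^-6 + 0.295/7.98×10^-7) = 0.09090 rad.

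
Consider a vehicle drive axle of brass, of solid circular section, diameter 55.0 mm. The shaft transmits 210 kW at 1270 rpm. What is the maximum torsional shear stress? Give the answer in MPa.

ω = 2π·1270/60 = 133.0 rad/s, so T = P/ω = 210×10³ / 133.0 = 1579 N·m.
J = πd⁴/32 = π(0.0550)⁴/32 = 8.984×10^-7 m⁴.
τ_max = T·r/J = 1579 × 0.0275 / 8.984×10^-7 = 4.834×10^7 Pa.

48.3 MPa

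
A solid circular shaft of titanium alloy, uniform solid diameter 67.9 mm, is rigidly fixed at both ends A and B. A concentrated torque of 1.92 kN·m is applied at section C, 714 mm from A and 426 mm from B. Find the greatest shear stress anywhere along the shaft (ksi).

2.84 ksi

With uniform GJ and both ends fixed, compatibility θ_AC = θ_CB gives T_A·a = T_B·b, together with T_A + T_B = T₀.
T_A = T₀·b/(a+b) = 1920·426/1140 = 717.5 N·m; T_B = 1203 N·m.
τ in each portion: τ_AC = 1.17×10^7 Pa, τ_CB = 1.96×10^7 Pa; maximum is in CB.
τ_max = T_CB·r/J = 1203·0.0340/2.09×10^-6 = 1.956×10^7 Pa.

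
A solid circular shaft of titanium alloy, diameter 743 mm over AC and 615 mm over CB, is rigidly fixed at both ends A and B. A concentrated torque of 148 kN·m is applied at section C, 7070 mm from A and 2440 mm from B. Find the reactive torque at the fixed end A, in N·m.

62700 N·m

Compatibility: T_A·a/J_AC = T_B·b/J_CB with T_A + T_B = T₀.
J_AC = 0.0299 m⁴, J_CB = 0.0140 m⁴, so T_A = T₀·(J_AC/a)/((J_AC/a)+(J_CB/b)) = 62710 N·m, T_B = 85290 N·m.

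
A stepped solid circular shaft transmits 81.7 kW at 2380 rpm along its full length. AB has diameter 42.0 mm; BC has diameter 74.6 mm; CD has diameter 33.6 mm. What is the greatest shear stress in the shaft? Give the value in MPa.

ω = 2π·2380/60 = 249.2 rad/s, so T = P/ω = 81.7×10³ / 249.2 = 327.8 N·m.
Under the same torque, τ_max = 16T/(πd³) is largest where d is smallest — segment CD (d = 33.6 mm).
τ_max = 16·327.8/(π·(0.0336)³) = 4.401×10^7 Pa.

44.0 MPa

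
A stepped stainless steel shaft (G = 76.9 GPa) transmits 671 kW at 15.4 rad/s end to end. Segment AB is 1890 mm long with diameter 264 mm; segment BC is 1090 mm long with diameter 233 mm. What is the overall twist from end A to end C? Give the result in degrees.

0.251°

ω = 15.4 rad/s, so T = P/ω = 671×10³ / 15.40 = 43570 N·m.
J_AB = π(0.264)⁴/32 = 4.77×10^-4 m⁴; J_BC = π(0.233)⁴/32 = 2.89×10^-4 m⁴.
θ = (T/G)·Σ L_i/J_i = (43570/76.9×10⁹)·(1.89/4.77×10^-4 + 1.09/2.89×10^-4) = 4.380×10^-3 rad.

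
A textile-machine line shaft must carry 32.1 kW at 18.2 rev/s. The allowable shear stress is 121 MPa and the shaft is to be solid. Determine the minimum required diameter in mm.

ω = 2π·18.2 = 114.4 rad/s, so T = P/ω = 32.1×10³ / 114.4 = 280.7 N·m.
For a solid shaft τ_max = 16T/(πd³), so d = (16T/(π τ_allow))^(1/3) = (16·280.7/(π·1.21×10^8))^(1/3) = 0.02278 m.

22.8 mm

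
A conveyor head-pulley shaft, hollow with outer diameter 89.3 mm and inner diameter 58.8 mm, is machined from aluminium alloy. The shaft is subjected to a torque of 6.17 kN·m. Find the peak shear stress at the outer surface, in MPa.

J = π(d_o⁴ − d_i⁴)/32 = π(0.0893⁴ − 0.0588⁴)/32 = 5.070×10^-6 m⁴.
τ_max = T·r/J = 6170 × 0.0446 / 5.070×10^-6 = 5.434×10^7 Pa.

54.3 MPa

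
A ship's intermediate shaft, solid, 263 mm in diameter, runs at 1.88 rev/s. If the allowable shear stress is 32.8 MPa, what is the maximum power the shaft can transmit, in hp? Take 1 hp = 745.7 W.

1860 hp

J = πd⁴/32 = π(0.263)⁴/32 = 4.697×10^-4 m⁴.
T_max = τ_allow·J/r = 3.28×10^7 × 4.697×10^-4 / 0.132 = 117200 N·m.
ω = 2π·1.88 = 11.81 rad/s, so P_max = T_max·ω = 1.384×10^6 W.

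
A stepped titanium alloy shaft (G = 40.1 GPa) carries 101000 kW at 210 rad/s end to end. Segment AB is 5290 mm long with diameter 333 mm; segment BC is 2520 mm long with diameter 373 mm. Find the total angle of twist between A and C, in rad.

ω = 210 rad/s, so T = P/ω = 101000×10³ / 210.0 = 481000 N·m.
J_AB = π(0.333)⁴/32 = 1.21×10^-3 m⁴; J_BC = π(0.373)⁴/32 = 1.90×10^-3 m⁴.
θ = (T/G)·Σ L_i/J_i = (481000/40.1×10⁹)·(5.29/1.21×10^-3 + 2.52/1.90×10^-3) = 0.06846 rad.

0.0685 rad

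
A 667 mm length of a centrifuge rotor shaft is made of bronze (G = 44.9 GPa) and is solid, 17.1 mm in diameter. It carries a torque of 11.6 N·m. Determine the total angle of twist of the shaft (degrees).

1.18°

J = πd⁴/32 = π(0.0171)⁴/32 = 8.394×10^-9 m⁴.
θ = T·L/(G·J) = 11.60 × 0.667 / (44.9×10⁹ × 8.394×10^-9) = 0.02053 rad.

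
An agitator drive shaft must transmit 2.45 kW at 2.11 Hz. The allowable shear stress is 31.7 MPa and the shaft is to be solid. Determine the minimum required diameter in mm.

31.0 mm

ω = 2π·2.11 = 13.26 rad/s, so T = P/ω = 2.45×10³ / 13.26 = 184.8 N·m.
For a solid shaft τ_max = 16T/(πd³), so d = (16T/(π τ_allow))^(1/3) = (16·184.8/(π·3.17×10^7))^(1/3) = 0.03097 m.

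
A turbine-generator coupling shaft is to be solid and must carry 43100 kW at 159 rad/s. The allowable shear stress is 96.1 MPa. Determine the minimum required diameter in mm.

243 mm

ω = 159 rad/s, so T = P/ω = 43100×10³ / 159.0 = 271100 N·m.
For a solid shaft τ_max = 16T/(πd³), so d = (16T/(π τ_allow))^(1/3) = (16·271100/(π·9.61×10^7))^(1/3) = 0.2431 m.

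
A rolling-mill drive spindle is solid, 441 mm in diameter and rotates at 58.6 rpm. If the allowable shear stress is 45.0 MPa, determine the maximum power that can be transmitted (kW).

4650 kW

J = πd⁴/32 = π(0.441)⁴/32 = 3.713×10^-3 m⁴.
T_max = τ_allow·J/r = 4.50×10^7 × 3.713×10^-3 / 0.221 = 757800 N·m.
ω = 2π·58.6/60 = 6.137 rad/s, so P_max = T_max·ω = 4.650×10^6 W.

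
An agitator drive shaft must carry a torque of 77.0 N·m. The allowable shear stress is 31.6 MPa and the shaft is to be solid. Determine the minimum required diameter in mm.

For a solid shaft τ_max = 16T/(πd³), so d = (16T/(π τ_allow))^(1/3) = (16·77.00/(π·3.16×10^7))^(1/3) = 0.02315 m.

23.2 mm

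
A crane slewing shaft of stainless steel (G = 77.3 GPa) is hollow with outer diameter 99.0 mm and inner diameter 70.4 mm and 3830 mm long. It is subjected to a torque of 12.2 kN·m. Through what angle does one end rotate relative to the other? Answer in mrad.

86.1 mrad

J = π(d_o⁴ − d_i⁴)/32 = π(0.0990⁴ − 0.0704⁴)/32 = 7.019×10^-6 m⁴.
θ = T·L/(G·J) = 12200 × 3.83 / (77.3×10⁹ × 7.019×10^-6) = 0.08612 rad.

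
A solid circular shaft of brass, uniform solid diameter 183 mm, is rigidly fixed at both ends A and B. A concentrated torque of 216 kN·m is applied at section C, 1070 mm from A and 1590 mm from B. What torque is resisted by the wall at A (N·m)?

With uniform GJ and both ends fixed, compatibility θ_AC = θ_CB gives T_A·a = T_B·b, together with T_A + T_B = T₀.
T_A = T₀·b/(a+b) = 216000·1590/2660 = 129100 N·m; T_B = 86890 N·m.

129000 N·m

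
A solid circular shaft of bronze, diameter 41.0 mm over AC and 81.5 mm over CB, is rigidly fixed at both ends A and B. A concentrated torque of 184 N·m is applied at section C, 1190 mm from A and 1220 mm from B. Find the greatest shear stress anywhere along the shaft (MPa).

Compatibility: T_A·a/J_AC = T_B·b/J_CB with T_A + T_B = T₀.
J_AC = 2.77×10^-7 m⁴, J_CB = 4.33×10^-6 m⁴, so T_A = T₀·(J_AC/a)/((J_AC/a)+(J_CB/b)) = 11.34 N·m, T_B = 172.7 N·m.
τ in each portion: τ_AC = 8.38×10^5 Pa, τ_CB = 1.62×10^6 Pa; maximum is in CB.
τ_max = T_CB·r/J = 172.7·0.0408/4.33×10^-6 = 1.624×10^6 Pa.

1.62 MPa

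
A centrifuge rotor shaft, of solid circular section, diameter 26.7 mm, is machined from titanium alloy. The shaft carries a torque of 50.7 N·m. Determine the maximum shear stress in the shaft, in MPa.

13.6 MPa

J = πd⁴/32 = π(0.0267)⁴/32 = 4.989×10^-8 m⁴.
τ_max = T·r/J = 50.70 × 0.0133 / 4.989×10^-8 = 1.357×10^7 Pa.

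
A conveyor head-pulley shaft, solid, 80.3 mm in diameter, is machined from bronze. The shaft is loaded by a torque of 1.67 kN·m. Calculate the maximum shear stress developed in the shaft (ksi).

J = πd⁴/32 = π(0.0803)⁴/32 = 4.082×10^-6 m⁴.
τ_max = T·r/J = 1670 × 0.0401 / 4.082×10^-6 = 1.643×10^7 Pa.

2.38 ksi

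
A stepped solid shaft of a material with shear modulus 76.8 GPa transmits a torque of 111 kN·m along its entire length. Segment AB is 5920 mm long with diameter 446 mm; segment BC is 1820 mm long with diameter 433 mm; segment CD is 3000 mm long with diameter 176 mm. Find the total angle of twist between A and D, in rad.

J_AB = π(0.446)⁴/32 = 3.88×10^-3 m⁴; J_BC = π(0.433)⁴/32 = 3.45×10^-3 m⁴; J_CD = π(0.176)⁴/32 = 9.42×10^-5 m⁴.
θ = (T/G)·Σ L_i/J_i = (111000/76.8×10⁹)·(5.92/3.88×10^-3 + 1.82/3.45×10^-3 + 3.00/9.42×10^-5) = 0.04899 rad.

0.0490 rad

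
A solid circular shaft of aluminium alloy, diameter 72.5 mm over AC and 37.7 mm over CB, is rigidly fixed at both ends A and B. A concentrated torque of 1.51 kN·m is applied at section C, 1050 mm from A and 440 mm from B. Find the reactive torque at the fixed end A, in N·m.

1290 N·m

Compatibility: T_A·a/J_AC = T_B·b/J_CB with T_A + T_B = T₀.
J_AC = 2.71×10^-6 m⁴, J_CB = 1.98×10^-7 m⁴, so T_A = T₀·(J_AC/a)/((J_AC/a)+(J_CB/b)) = 1286 N·m, T_B = 224.3 N·m.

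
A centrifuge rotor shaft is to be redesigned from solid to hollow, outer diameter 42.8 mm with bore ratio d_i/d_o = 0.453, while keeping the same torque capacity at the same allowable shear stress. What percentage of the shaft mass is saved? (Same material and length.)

Equal τ_max and T ⇒ the solid shaft needs d_s³ = d_o³(1−k⁴), so d_s = 42.8·(1−0.453⁴)^(1/3) = 42.19 mm.
Area ratio A_h/A_s = d_o²(1−k²)/d_s² = (1−k²)/(1−k⁴)^(2/3) = 0.8179.
Mass saving = 1 − 0.8179 = 18.2 %.

18.2 %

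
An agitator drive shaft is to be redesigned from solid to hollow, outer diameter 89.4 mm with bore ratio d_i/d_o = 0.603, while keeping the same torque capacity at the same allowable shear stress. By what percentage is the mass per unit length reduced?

Equal τ_max and T ⇒ the solid shaft needs d_s³ = d_o³(1−k⁴), so d_s = 89.4·(1−0.603⁴)^(1/3) = 85.27 mm.
Area ratio A_h/A_s = d_o²(1−k²)/d_s² = (1−k²)/(1−k⁴)^(2/3) = 0.6995.
Mass saving = 1 − 0.6995 = 30.1 %.

30.1 %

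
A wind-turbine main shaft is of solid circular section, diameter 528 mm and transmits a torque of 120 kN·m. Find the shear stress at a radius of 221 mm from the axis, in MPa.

3.48 MPa

J = πd⁴/32 = π(0.528)⁴/32 = 7.630×10^-3 m⁴.
Shear stress varies linearly with radius: τ = T·r/J = 120000 × 0.221 / 7.630×10^-3 = 3.476×10^6 Pa.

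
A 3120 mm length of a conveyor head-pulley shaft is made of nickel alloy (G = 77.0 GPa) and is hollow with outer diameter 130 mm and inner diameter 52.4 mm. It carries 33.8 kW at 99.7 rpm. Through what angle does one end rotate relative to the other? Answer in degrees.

0.275°

ω = 2π·99.7/60 = 10.44 rad/s, so T = P/ω = 33.8×10³ / 10.44 = 3237 N·m.
J = π(d_o⁴ − d_i⁴)/32 = π(0.130⁴ − 0.0524⁴)/32 = 2.730×10^-5 m⁴.
θ = T·L/(G·J) = 3237 × 3.12 / (77.0×10⁹ × 2.730×10^-5) = 4.805×10^-3 rad.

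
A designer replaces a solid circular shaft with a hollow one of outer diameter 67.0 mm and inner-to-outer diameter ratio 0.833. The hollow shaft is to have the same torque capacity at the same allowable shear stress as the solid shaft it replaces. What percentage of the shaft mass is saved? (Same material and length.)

52.6 %

Equal τ_max and T ⇒ the solid shaft needs d_s³ = d_o³(1−k⁴), so d_s = 67.0·(1−0.833⁴)^(1/3) = 53.83 mm.
Area ratio A_h/A_s = d_o²(1−k²)/d_s² = (1−k²)/(1−k⁴)^(2/3) = 0.4743.
Mass saving = 1 − 0.4743 = 52.6 %.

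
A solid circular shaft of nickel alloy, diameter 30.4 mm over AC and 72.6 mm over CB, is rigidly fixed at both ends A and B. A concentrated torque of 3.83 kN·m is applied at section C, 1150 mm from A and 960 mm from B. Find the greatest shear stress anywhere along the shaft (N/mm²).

Compatibility: T_A·a/J_AC = T_B·b/J_CB with T_A + T_B = T₀.
J_AC = 8.38×10^-8 m⁴, J_CB = 2.73×10^-6 m⁴, so T_A = T₀·(J_AC/a)/((J_AC/a)+(J_CB/b)) = 95.83 N·m, T_B = 3734 N·m.
τ in each portion: τ_AC = 1.74×10^7 Pa, τ_CB = 4.97×10^7 Pa; maximum is in CB.
τ_max = T_CB·r/J = 3734·0.0363/2.73×10^-6 = 4.970×10^7 Pa.

49.7 N/mm²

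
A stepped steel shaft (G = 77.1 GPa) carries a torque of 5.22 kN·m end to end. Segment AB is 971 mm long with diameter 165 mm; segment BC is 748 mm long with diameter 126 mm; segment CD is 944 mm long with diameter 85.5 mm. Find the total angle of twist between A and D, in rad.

0.0151 rad

J_AB = π(0.165)⁴/32 = 7.28×10^-5 m⁴; J_BC = π(0.126)⁴/32 = 2.47×10^-5 m⁴; J_CD = π(0.0855)⁴/32 = 5.25×10^-6 m⁴.
θ = (T/G)·Σ L_i/J_i = (5220/77.1×10⁹)·(0.971/7.28×10^-5 + 0.748/2.47×10^-5 + 0.944/5.25×10^-6) = 0.01513 rad.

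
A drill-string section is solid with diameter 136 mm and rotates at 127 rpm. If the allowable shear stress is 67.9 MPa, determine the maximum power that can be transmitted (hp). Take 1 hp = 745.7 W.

J = πd⁴/32 = π(0.136)⁴/32 = 3.359×10^-5 m⁴.
T_max = τ_allow·J/r = 6.79×10^7 × 3.359×10^-5 / 0.0680 = 33540 N·m.
ω = 2π·127/60 = 13.30 rad/s, so P_max = T_max·ω = 4.460×10^5 W.

598 hp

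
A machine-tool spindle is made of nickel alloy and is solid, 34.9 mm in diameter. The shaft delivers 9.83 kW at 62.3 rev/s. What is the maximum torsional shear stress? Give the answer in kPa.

ω = 2π·62.3 = 391.4 rad/s, so T = P/ω = 9.83×10³ / 391.4 = 25.11 N·m.
J = πd⁴/32 = π(0.0349)⁴/32 = 1.456×10^-7 m⁴.
τ_max = T·r/J = 25.11 × 0.0175 / 1.456×10^-7 = 3.009×10^6 Pa.

3010 kPa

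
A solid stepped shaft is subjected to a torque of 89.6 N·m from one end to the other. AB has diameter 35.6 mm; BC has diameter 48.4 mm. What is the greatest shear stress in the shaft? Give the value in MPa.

10.1 MPa

Under the same torque, τ_max = 16T/(πd³) is largest where d is smallest — segment AB (d = 35.6 mm).
τ_max = 16·89.60/(π·(0.0356)³) = 1.011×10^7 Pa.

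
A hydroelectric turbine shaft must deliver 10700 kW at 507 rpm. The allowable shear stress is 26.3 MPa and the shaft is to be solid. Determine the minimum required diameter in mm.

ω = 2π·507/60 = 53.09 rad/s, so T = P/ω = 10700×10³ / 53.09 = 201500 N·m.
For a solid shaft τ_max = 16T/(πd³), so d = (16T/(π τ_allow))^(1/3) = (16·201500/(π·2.63×10^7))^(1/3) = 0.3392 m.

339 mm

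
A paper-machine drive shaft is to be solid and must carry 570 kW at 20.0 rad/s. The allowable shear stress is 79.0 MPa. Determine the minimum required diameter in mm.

122 mm

ω = 20.0 rad/s, so T = P/ω = 570×10³ / 20.00 = 28500 N·m.
For a solid shaft τ_max = 16T/(πd³), so d = (16T/(π τ_allow))^(1/3) = (16·28500/(π·7.90×10^7))^(1/3) = 0.1225 m.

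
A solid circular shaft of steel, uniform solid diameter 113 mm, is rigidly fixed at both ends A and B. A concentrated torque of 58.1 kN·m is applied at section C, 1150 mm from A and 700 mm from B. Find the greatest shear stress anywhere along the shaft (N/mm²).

127 N/mm²

With uniform GJ and both ends fixed, compatibility θ_AC = θ_CB gives T_A·a = T_B·b, together with T_A + T_B = T₀.
T_A = T₀·b/(a+b) = 58100·700/1850 = 21980 N·m; T_B = 36120 N·m.
τ in each portion: τ_AC = 7.76×10^7 Pa, τ_CB = 1.27×10^8 Pa; maximum is in CB.
τ_max = T_CB·r/J = 36120·0.0565/1.60×10^-5 = 1.275×10^8 Pa.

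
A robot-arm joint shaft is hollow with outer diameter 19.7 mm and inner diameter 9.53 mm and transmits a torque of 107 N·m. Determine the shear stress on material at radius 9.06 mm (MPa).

69.4 MPa

J = π(d_o⁴ − d_i⁴)/32 = π(0.0197⁴ − 0.00953⁴)/32 = 1.398×10^-8 m⁴.
Shear stress varies linearly with radius: τ = T·r/J = 107.0 × 0.00906 / 1.398×10^-8 = 6.936×10^7 Pa.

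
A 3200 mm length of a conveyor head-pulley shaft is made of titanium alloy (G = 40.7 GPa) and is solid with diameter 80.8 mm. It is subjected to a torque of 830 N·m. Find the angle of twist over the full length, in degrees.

J = πd⁴/32 = π(0.0808)⁴/32 = 4.185×10^-6 m⁴.
θ = T·L/(G·J) = 830.0 × 3.20 / (40.7×10⁹ × 4.185×10^-6) = 0.01560 rad.

0.894°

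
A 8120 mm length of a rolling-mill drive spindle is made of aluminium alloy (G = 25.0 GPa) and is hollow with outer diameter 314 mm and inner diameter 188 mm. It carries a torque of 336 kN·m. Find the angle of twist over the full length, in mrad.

J = π(d_o⁴ − d_i⁴)/32 = π(0.314⁴ − 0.188⁴)/32 = 8.317×10^-4 m⁴.
θ = T·L/(G·J) = 336000 × 8.12 / (25.0×10⁹ × 8.317×10^-4) = 0.1312 rad.

131 mrad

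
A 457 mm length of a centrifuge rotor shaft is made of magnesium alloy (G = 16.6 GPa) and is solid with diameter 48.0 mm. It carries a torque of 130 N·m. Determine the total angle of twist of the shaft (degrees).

0.393°

J = πd⁴/32 = π(0.0480)⁴/32 = 5.212×10^-7 m⁴.
θ = T·L/(G·J) = 130.0 × 0.457 / (16.6×10⁹ × 5.212×10^-7) = 6.867×10^-3 rad.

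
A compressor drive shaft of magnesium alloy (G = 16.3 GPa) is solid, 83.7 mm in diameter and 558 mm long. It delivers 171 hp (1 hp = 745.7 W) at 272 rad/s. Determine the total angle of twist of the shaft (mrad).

3.33 mrad

ω = 272 rad/s, so T = P/ω = 171×745.7 / 272.0 = 468.8 N·m.
J = πd⁴/32 = π(0.0837)⁴/32 = 4.818×10^-6 m⁴.
θ = T·L/(G·J) = 468.8 × 0.558 / (16.3×10⁹ × 4.818×10^-6) = 3.331×10^-3 rad.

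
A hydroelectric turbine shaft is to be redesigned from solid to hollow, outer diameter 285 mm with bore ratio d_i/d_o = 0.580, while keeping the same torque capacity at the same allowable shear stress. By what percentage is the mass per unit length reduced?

Equal τ_max and T ⇒ the solid shaft needs d_s³ = d_o³(1−k⁴), so d_s = 285·(1−0.580⁴)^(1/3) = 273.8 mm.
Area ratio A_h/A_s = d_o²(1−k²)/d_s² = (1−k²)/(1−k⁴)^(2/3) = 0.7189.
Mass saving = 1 − 0.7189 = 28.1 %.

28.1 %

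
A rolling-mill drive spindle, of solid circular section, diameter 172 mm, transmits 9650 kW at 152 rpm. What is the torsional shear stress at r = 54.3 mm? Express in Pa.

3.83e8 Pa

ω = 2π·152/60 = 15.92 rad/s, so T = P/ω = 9650×10³ / 15.92 = 606300 N·m.
J = πd⁴/32 = π(0.172)⁴/32 = 8.592×10^-5 m⁴.
Shear stress varies linearly with radius: τ = T·r/J = 606300 × 0.0543 / 8.592×10^-5 = 3.831×10^8 Pa.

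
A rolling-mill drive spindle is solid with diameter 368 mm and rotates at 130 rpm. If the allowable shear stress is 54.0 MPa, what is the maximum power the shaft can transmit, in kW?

J = πd⁴/32 = π(0.368)⁴/32 = 1.800×10^-3 m⁴.
T_max = τ_allow·J/r = 5.40×10^7 × 1.800×10^-3 / 0.184 = 528400 N·m.
ω = 2π·130/60 = 13.61 rad/s, so P_max = T_max·ω = 7.193×10^6 W.

7190 kW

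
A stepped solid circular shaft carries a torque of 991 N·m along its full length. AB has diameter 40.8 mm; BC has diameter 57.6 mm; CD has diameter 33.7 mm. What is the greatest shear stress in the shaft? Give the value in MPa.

132 MPa

Under the same torque, τ_max = 16T/(πd³) is largest where d is smallest — segment CD (d = 33.7 mm).
τ_max = 16·991.0/(π·(0.0337)³) = 1.319×10^8 Pa.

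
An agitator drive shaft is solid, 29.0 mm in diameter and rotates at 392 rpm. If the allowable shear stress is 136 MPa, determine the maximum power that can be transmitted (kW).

26.7 kW

J = πd⁴/32 = π(0.0290)⁴/32 = 6.944×10^-8 m⁴.
T_max = τ_allow·J/r = 1.36×10^8 × 6.944×10^-8 / 0.0145 = 651.3 N·m.
ω = 2π·392/60 = 41.05 rad/s, so P_max = T_max·ω = 2.673×10^4 W.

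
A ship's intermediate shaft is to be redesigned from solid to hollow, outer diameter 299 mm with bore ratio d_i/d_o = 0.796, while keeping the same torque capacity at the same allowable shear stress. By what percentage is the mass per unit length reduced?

48.4 %

Equal τ_max and T ⇒ the solid shaft needs d_s³ = d_o³(1−k⁴), so d_s = 299·(1−0.796⁴)^(1/3) = 252.0 mm.
Area ratio A_h/A_s = d_o²(1−k²)/d_s² = (1−k²)/(1−k⁴)^(2/3) = 0.5159.
Mass saving = 1 − 0.5159 = 48.4 %.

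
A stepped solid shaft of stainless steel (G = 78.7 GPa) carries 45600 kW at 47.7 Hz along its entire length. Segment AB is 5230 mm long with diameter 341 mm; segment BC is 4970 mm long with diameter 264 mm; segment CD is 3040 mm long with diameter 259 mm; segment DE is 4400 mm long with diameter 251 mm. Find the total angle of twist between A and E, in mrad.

ω = 2π·47.7 = 299.7 rad/s, so T = P/ω = 45600×10³ / 299.7 = 152100 N·m.
J_AB = π(0.341)⁴/32 = 1.33×10^-3 m⁴; J_BC = π(0.264)⁴/32 = 4.77×10^-4 m⁴; J_CD = π(0.259)⁴/32 = 4.42×10^-4 m⁴; J_DE = π(0.251)⁴/32 = 3.90×10^-4 m⁴.
θ = (T/G)·Σ L_i/J_i = (152100/78.7×10⁹)·(5.23/1.33×10^-3 + 4.97/4.77×10^-4 + 3.04/4.42×10^-4 + 4.40/3.90×10^-4) = 0.06290 rad.

62.9 mrad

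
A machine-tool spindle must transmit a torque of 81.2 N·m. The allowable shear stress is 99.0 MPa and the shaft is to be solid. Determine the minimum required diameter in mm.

16.1 mm

For a solid shaft τ_max = 16T/(πd³), so d = (16T/(π τ_allow))^(1/3) = (16·81.20/(π·9.90×10^7))^(1/3) = 0.01611 m.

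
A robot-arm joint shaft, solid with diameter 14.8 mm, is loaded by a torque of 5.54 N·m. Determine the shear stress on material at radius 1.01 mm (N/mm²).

J = πd⁴/32 = π(0.0148)⁴/32 = 4.710×10^-9 m⁴.
Shear stress varies linearly with radius: τ = T·r/J = 5.540 × 0.00101 / 4.710×10^-9 = 1.188×10^6 Pa.

1.19 N/mm²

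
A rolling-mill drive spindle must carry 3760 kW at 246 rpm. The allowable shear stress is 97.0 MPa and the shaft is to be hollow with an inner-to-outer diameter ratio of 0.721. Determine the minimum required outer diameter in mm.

219 mm

ω = 2π·246/60 = 25.76 rad/s, so T = P/ω = 3760×10³ / 25.76 = 146000 N·m.
For a hollow shaft with d_i/d_o = 0.721: τ_max = 16T/(π d_o³ (1−k⁴)), so d_o = [16T/(π τ_allow (1−k⁴))]^(1/3) = [16·146000/(π·9.70×10^7·0.7298)]^(1/3) = 0.2190 m.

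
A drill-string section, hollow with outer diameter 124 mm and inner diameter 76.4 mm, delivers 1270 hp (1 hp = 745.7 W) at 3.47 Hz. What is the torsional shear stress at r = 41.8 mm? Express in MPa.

ω = 2π·3.47 = 21.80 rad/s, so T = P/ω = 1270×745.7 / 21.80 = 43440 N·m.
J = π(d_o⁴ − d_i⁴)/32 = π(0.124⁴ − 0.0764⁴)/32 = 1.987×10^-5 m⁴.
Shear stress varies linearly with radius: τ = T·r/J = 43440 × 0.0418 / 1.987×10^-5 = 9.140×10^7 Pa.

91.4 MPa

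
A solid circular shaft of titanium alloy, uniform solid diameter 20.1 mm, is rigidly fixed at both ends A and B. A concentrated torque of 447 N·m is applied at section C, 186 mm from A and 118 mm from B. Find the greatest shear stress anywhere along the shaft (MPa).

With uniform GJ and both ends fixed, compatibility θ_AC = θ_CB gives T_A·a = T_B·b, together with T_A + T_B = T₀.
T_A = T₀·b/(a+b) = 447.0·118/304.0 = 173.5 N·m; T_B = 273.5 N·m.
τ in each portion: τ_AC = 1.09×10^8 Pa, τ_CB = 1.72×10^8 Pa; maximum is in CB.
τ_max = T_CB·r/J = 273.5·0.0100/1.60×10^-8 = 1.715×10^8 Pa.

172 MPa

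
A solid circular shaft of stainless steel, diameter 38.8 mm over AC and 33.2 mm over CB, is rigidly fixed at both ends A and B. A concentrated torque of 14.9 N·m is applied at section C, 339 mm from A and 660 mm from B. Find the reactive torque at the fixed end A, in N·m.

Compatibility: T_A·a/J_AC = T_B·b/J_CB with T_A + T_B = T₀.
J_AC = 2.22×10^-7 m⁴, J_CB = 1.19×10^-7 m⁴, so T_A = T₀·(J_AC/a)/((J_AC/a)+(J_CB/b)) = 11.68 N·m, T_B = 3.217 N·m.

11.7 N·m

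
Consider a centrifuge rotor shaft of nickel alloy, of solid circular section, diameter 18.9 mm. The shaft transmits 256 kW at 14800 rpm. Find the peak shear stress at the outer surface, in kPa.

ω = 2π·14800/60 = 1550 rad/s, so T = P/ω = 256×10³ / 1550 = 165.2 N·m.
J = πd⁴/32 = π(0.0189)⁴/32 = 1.253×10^-8 m⁴.
τ_max = T·r/J = 165.2 × 0.00945 / 1.253×10^-8 = 1.246×10^8 Pa.

125000 kPa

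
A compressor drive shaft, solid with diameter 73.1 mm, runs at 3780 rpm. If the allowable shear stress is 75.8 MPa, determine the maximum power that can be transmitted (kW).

2300 kW

J = πd⁴/32 = π(0.0731)⁴/32 = 2.803×10^-6 m⁴.
T_max = τ_allow·J/r = 7.58×10^7 × 2.803×10^-6 / 0.0365 = 5814 N·m.
ω = 2π·3780/60 = 395.8 rad/s, so P_max = T_max·ω = 2.301×10^6 W.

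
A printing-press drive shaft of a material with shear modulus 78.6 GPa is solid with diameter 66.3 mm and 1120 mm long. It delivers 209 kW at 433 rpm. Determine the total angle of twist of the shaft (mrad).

ω = 2π·433/60 = 45.34 rad/s, so T = P/ω = 209×10³ / 45.34 = 4609 N·m.
J = πd⁴/32 = π(0.0663)⁴/32 = 1.897×10^-6 m⁴.
θ = T·L/(G·J) = 4609 × 1.12 / (78.6×10⁹ × 1.897×10^-6) = 0.03462 rad.

34.6 mrad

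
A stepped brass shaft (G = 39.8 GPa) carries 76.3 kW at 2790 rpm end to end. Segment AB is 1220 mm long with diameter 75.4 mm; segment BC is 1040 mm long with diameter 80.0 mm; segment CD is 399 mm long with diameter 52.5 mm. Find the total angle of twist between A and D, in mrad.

7.73 mrad

ω = 2π·2790/60 = 292.2 rad/s, so T = P/ω = 76.3×10³ / 292.2 = 261.2 N·m.
J_AB = π(0.0754)⁴/32 = 3.17×10^-6 m⁴; J_BC = π(0.0800)⁴/32 = 4.02×10^-6 m⁴; J_CD = π(0.0525)⁴/32 = 7.46×10^-7 m⁴.
θ = (T/G)·Σ L_i/J_i = (261.2/39.8×10⁹)·(1.22/3.17×10^-6 + 1.04/4.02×10^-6 + 0.399/7.46×10^-7) = 7.730×10^-3 rad.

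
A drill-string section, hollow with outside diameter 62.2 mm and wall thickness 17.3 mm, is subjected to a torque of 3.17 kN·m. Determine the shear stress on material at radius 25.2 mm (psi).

8200 psi

J = π(d_o⁴ − d_i⁴)/32 = π(0.0622⁴ − 0.0276⁴)/32 = 1.413×10^-6 m⁴.
Shear stress varies linearly with radius: τ = T·r/J = 3170 × 0.0252 / 1.413×10^-6 = 5.655×10^7 Pa.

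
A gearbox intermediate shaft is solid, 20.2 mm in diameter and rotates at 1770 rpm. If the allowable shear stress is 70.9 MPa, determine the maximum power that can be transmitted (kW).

21.3 kW

J = πd⁴/32 = π(0.0202)⁴/32 = 1.635×10^-8 m⁴.
T_max = τ_allow·J/r = 7.09×10^7 × 1.635×10^-8 / 0.0101 = 114.7 N·m.
ω = 2π·1770/60 = 185.4 rad/s, so P_max = T_max·ω = 2.127×10^4 W.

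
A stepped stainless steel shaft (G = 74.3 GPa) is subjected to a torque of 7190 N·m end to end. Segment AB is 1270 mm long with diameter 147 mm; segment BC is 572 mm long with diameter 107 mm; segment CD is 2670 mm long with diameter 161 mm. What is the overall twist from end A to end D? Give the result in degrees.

J_AB = π(0.147)⁴/32 = 4.58×10^-5 m⁴; J_BC = π(0.107)⁴/32 = 1.29×10^-5 m⁴; J_CD = π(0.161)⁴/32 = 6.60×10^-5 m⁴.
θ = (T/G)·Σ L_i/J_i = (7190/74.3×10⁹)·(1.27/4.58×10^-5 + 0.572/1.29×10^-5 + 2.67/6.60×10^-5) = 0.01090 rad.

0.624°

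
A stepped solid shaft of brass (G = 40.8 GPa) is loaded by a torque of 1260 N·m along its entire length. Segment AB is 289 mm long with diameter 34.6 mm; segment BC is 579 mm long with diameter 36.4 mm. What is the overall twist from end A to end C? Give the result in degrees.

J_AB = π(0.0346)⁴/32 = 1.41×10^-7 m⁴; J_BC = π(0.0364)⁴/32 = 1.72×10^-7 m⁴.
θ = (T/G)·Σ L_i/J_i = (1260/40.8×10⁹)·(0.289/1.41×10^-7 + 0.579/1.72×10^-7) = 0.1672 rad.

9.58°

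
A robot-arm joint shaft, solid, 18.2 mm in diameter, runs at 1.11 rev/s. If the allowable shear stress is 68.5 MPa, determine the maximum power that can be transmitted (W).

J = πd⁴/32 = π(0.0182)⁴/32 = 1.077×10^-8 m⁴.
T_max = τ_allow·J/r = 6.85×10^7 × 1.077×10^-8 / 0.00910 = 81.08 N·m.
ω = 2π·1.11 = 6.974 rad/s, so P_max = T_max·ω = 565.5 W.

566 W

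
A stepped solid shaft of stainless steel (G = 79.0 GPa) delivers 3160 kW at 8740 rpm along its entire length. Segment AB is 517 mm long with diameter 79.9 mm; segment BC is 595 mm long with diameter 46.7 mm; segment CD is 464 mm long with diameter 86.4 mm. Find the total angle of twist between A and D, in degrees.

ω = 2π·8740/60 = 915.3 rad/s, so T = P/ω = 3160×10³ / 915.3 = 3453 N·m.
J_AB = π(0.0799)⁴/32 = 4.00×10^-6 m⁴; J_BC = π(0.0467)⁴/32 = 4.67×10^-7 m⁴; J_CD = π(0.0864)⁴/32 = 5.47×10^-6 m⁴.
θ = (T/G)·Σ L_i/J_i = (3453/79.0×10⁹)·(0.517/4.00×10^-6 + 0.595/4.67×10^-7 + 0.464/5.47×10^-6) = 0.06504 rad.

3.73°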